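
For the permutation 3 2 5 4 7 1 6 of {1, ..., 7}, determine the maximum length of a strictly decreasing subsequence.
3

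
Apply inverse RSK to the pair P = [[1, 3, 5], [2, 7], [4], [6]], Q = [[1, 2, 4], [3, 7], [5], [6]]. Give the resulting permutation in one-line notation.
2 6 4 7 3 1 5

Reverse the RSK construction: for i from n down to 1, find the cell of Q containing i, remove the entry at that cell from P, and reverse-bump it up through P; the value ejected from row 1 is w(i).

Step i=7: Q has 7 at row 2, column 2; remove 7 from row 2 of P and reverse-bump: 7 enters row 1 and ejects 5. So w(7) = 5. P is now [[1, 3, 7], [2], [4], [6]].
Step i=6: Q has 6 at row 4, column 1; remove 6 from row 4 of P and reverse-bump: 6 enters row 3 and ejects 4; 4 enters row 2 and ejects 2; 2 enters row 1 and ejects 1. So w(6) = 1. P is now [[2, 3, 7], [4], [6]].
Step i=5: Q has 5 at row 3, column 1; remove 6 from row 3 of P and reverse-bump: 6 enters row 2 and ejects 4; 4 enters row 1 and ejects 3. So w(5) = 3. P is now [[2, 4, 7], [6]].
Step i=4: Q has 4 at row 1, column 3; remove that cell from P, ejecting 7. So w(4) = 7. P is now [[2, 4], [6]].
Step i=3: Q has 3 at row 2, column 1; remove 6 from row 2 of P and reverse-bump: 6 enters row 1 and ejects 4. So w(3) = 4. P is now [[2, 6]].
Step i=2: Q has 2 at row 1, column 2; remove that cell from P, ejecting 6. So w(2) = 6. P is now [[2]].
Step i=1: Q has 1 at row 1, column 1; remove that cell from P, ejecting 2. So w(1) = 2. P is now [].

So w = 2 6 4 7 3 1 5.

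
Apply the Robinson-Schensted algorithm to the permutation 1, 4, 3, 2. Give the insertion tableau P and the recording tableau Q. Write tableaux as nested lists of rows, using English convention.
P = [[1, 2], [3], [4]], Q = [[1, 2], [3], [4]]

Insert each entry of the permutation into P by Schensted row insertion, recording in Q the position of each new cell.

Insert 1: appended to row 1. P = [[1]], Q = [[1]].
Insert 4: appended to row 1. P = [[1, 4]], Q = [[1, 2]].
Insert 3: 3 bumps 4 from row 1; 4 starts row 2. P = [[1, 3], [4]], Q = [[1, 2], [3]].
Insert 2: 2 bumps 3 from row 1; 3 bumps 4 from row 2; 4 starts row 3. P = [[1, 2], [3], [4]], Q = [[1, 2], [3], [4]].

So P = [[1, 2], [3], [4]], Q = [[1, 2], [3], [4]].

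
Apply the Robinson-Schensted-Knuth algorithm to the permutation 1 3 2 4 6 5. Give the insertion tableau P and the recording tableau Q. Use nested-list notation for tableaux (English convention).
P = [[1, 2, 4, 5], [3, 6]], Q = [[1, 2, 4, 5], [3, 6]]

Insert each entry of the permutation into P by Schensted row insertion, recording in Q the position of each new cell.

Insert 1: appended to row 1. P = [[1]], Q = [[1]].
Insert 3: appended to row 1. P = [[1, 3]], Q = [[1, 2]].
Insert 2: 2 bumps 3 from row 1; 3 starts row 2. P = [[1, 2], [3]], Q = [[1, 2], [3]].
Insert 4: appended to row 1. P = [[1, 2, 4], [3]], Q = [[1, 2, 4], [3]].
Insert 6: appended to row 1. P = [[1, 2, 4, 6], [3]], Q = [[1, 2, 4, 5], [3]].
Insert 5: 5 bumps 6 from row 1; 6 appends to row 2. P = [[1, 2, 4, 5], [3, 6]], Q = [[1, 2, 4, 5], [3, 6]].

So P = [[1, 2, 4, 5], [3, 6]], Q = [[1, 2, 4, 5], [3, 6]].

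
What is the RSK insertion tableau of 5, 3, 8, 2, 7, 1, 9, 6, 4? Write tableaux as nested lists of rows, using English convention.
Insert 5: appended to row 1. P = [[5]].
Insert 3: 3 bumps 5 from row 1; 5 starts row 2. P = [[3], [5]].
Insert 8: appended to row 1. P = [[3, 8], [5]].
Insert 2: 2 bumps 3 from row 1; 3 bumps 5 from row 2; 5 starts row 3. P = [[2, 8], [3], [5]].
Insert 7: 7 bumps 8 from row 1; 8 appends to row 2. P = [[2, 7], [3, 8], [5]].
Insert 1: 1 bumps 2 from row 1; 2 bumps 3 from row 2; 3 bumps 5 from row 3; 5 starts row 4. P = [[1, 7], [2, 8], [3], [5]].
Insert 9: appended to row 1. P = [[1, 7, 9], [2, 8], [3], [5]].
Insert 6: 6 bumps 7 from row 1; 7 bumps 8 from row 2; 8 appends to row 3. P = [[1, 6, 9], [2, 7], [3, 8], [5]].
Insert 4: 4 bumps 6 from row 1; 6 bumps 7 from row 2; 7 bumps 8 from row 3; 8 appends to row 4. P = [[1, 4, 9], [2, 6], [3, 7], [5, 8]].

So P = [[1, 4, 9], [2, 6], [3, 7], [5, 8]].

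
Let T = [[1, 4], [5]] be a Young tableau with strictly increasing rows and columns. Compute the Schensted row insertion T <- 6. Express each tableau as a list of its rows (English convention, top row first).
[[1, 4, 6], [5]]

6 is larger than every entry of row 1, so it is appended to row 1. The new tableau is [[1, 4, 6], [5]].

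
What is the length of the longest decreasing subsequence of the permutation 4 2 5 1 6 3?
3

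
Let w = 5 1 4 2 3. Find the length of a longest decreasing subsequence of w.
3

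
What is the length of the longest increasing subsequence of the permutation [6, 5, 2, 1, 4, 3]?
2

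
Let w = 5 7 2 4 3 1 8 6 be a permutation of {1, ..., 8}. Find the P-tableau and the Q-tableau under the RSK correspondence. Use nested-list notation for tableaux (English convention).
P = [[1, 3, 6], [2, 7, 8], [4], [5]], Q = [[1, 2, 7], [3, 4, 8], [5], [6]]

Insert each entry of the permutation into P by Schensted row insertion, recording in Q the position of each new cell.

Insert 5: appended to row 1. P = [[5]].
Insert 7: appended to row 1. P = [[5, 7]].
Insert 2: 2 bumps 5 from row 1; 5 starts row 2. P = [[2, 7], [5]].
Insert 4: 4 bumps 7 from row 1; 7 appends to row 2. P = [[2, 4], [5, 7]].
Insert 3: 3 bumps 4 from row 1; 4 bumps 5 from row 2; 5 starts row 3. P = [[2, 3], [4, 7], [5]].
Insert 1: 1 bumps 2 from row 1; 2 bumps 4 from row 2; 4 bumps 5 from row 3; 5 starts row 4. P = [[1, 3], [2, 7], [4], [5]].
Insert 8: appended to row 1. P = [[1, 3, 8], [2, 7], [4], [5]].
Insert 6: 6 bumps 8 from row 1; 8 appends to row 2. P = [[1, 3, 6], [2, 7, 8], [4], [5]].

So P = [[1, 3, 6], [2, 7, 8], [4], [5]], Q = [[1, 2, 7], [3, 4, 8], [5], [6]].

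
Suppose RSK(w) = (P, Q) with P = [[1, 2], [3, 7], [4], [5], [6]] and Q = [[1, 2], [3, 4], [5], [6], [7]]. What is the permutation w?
6 7 1 5 4 3 2

Reverse the RSK construction: for i from n down to 1, find the cell of Q containing i, remove the entry at that cell from P, and reverse-bump it up through P; the value ejected from row 1 is w(i).

Step i=7: Q has 7 at row 5, column 1; remove 6 from row 5 of P and reverse-bump: 6 enters row 4 and ejects 5; 5 enters row 3 and ejects 4; 4 enters row 2 and ejects 3; 3 enters row 1 and ejects 2. So w(7) = 2. P is now [[1, 3], [4, 7], [5], [6]].
Step i=6: Q has 6 at row 4, column 1; remove 6 from row 4 of P and reverse-bump: 6 enters row 3 and ejects 5; 5 enters row 2 and ejects 4; 4 enters row 1 and ejects 3. So w(6) = 3. P is now [[1, 4], [5, 7], [6]].
Step i=5: Q has 5 at row 3, column 1; remove 6 from row 3 of P and reverse-bump: 6 enters row 2 and ejects 5; 5 enters row 1 and ejects 4. So w(5) = 4. P is now [[1, 5], [6, 7]].
Step i=4: Q has 4 at row 2, column 2; remove 7 from row 2 of P and reverse-bump: 7 enters row 1 and ejects 5. So w(4) = 5. P is now [[1, 7], [6]].
Step i=3: Q has 3 at row 2, column 1; remove 6 from row 2 of P and reverse-bump: 6 enters row 1 and ejects 1. So w(3) = 1. P is now [[6, 7]].
Step i=2: Q has 2 at row 1, column 2; remove that cell from P, ejecting 7. So w(2) = 7. P is now [[6]].
Step i=1: Q has 1 at row 1, column 1; remove that cell from P, ejecting 6. So w(1) = 6. P is now [].

So w = 6 7 1 5 4 3 2.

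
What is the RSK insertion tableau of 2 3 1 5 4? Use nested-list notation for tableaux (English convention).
Insert 2: appended to row 1. P = [[2]].
Insert 3: appended to row 1. P = [[2, 3]].
Insert 1: 1 bumps 2 from row 1; 2 starts row 2. P = [[1, 3], [2]].
Insert 5: appended to row 1. P = [[1, 3, 5], [2]].
Insert 4: 4 bumps 5 from row 1; 5 appends to row 2. P = [[1, 3, 4], [2, 5]].

So P = [[1, 3, 4], [2, 5]].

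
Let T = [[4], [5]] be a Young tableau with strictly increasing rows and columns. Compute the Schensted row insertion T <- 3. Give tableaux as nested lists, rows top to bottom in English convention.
[[3], [4], [5]]

In row 1, 3 replaces 4 (the leftmost entry greater than 3); 4 is bumped to row 2. In row 2, 4 replaces 5 (the leftmost entry greater than 4); 5 is bumped to row 3. 5 starts a new row 3. The new tableau is [[3], [4], [5]].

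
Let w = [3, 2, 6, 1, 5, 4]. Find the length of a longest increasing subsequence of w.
2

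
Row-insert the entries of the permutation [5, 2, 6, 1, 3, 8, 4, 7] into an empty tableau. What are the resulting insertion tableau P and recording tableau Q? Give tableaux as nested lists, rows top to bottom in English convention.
Insert each entry of the permutation into P by Schensted row insertion, recording in Q the position of each new cell.

Insert 5: appended to row 1. P = [[5]].
Insert 2: 2 bumps 5 from row 1; 5 starts row 2. P = [[2], [5]].
Insert 6: appended to row 1. P = [[2, 6], [5]].
Insert 1: 1 bumps 2 from row 1; 2 bumps 5 from row 2; 5 starts row 3. P = [[1, 6], [2], [5]].
Insert 3: 3 bumps 6 from row 1; 6 appends to row 2. P = [[1, 3], [2, 6], [5]].
Insert 8: appended to row 1. P = [[1, 3, 8], [2, 6], [5]].
Insert 4: 4 bumps 8 from row 1; 8 appends to row 2. P = [[1, 3, 4], [2, 6, 8], [5]].
Insert 7: appended to row 1. P = [[1, 3, 4, 7], [2, 6, 8], [5]].

So P = [[1, 3, 4, 7], [2, 6, 8], [5]], Q = [[1, 3, 6, 8], [2, 5, 7], [4]].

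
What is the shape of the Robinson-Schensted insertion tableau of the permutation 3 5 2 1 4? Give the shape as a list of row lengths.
Row-insert each entry into an empty tableau.

After inserting 3: P = [[3]].
After inserting 5: P = [[3, 5]].
After inserting 2: P = [[2, 5], [3]].
After inserting 1: P = [[1, 5], [2], [3]].
After inserting 4: P = [[1, 4], [2, 5], [3]].

The final insertion tableau P = [[1, 4], [2, 5], [3]] has shape [2, 2, 1].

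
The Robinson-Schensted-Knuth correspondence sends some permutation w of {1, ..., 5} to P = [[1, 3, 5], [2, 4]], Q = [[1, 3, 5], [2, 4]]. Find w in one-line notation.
Reverse the RSK construction: for i from n down to 1, find the cell of Q containing i, remove the entry at that cell from P, and reverse-bump it up through P; the value ejected from row 1 is w(i).

Step i=5: Q has 5 at row 1, column 3; remove that cell from P, ejecting 5. So w(5) = 5. P is now [[1, 3], [2, 4]].
Step i=4: Q has 4 at row 2, column 2; remove 4 from row 2 of P and reverse-bump: 4 enters row 1 and ejects 3. So w(4) = 3. P is now [[1, 4], [2]].
Step i=3: Q has 3 at row 1, column 2; remove that cell from P, ejecting 4. So w(3) = 4. P is now [[1], [2]].
Step i=2: Q has 2 at row 2, column 1; remove 2 from row 2 of P and reverse-bump: 2 enters row 1 and ejects 1. So w(2) = 1. P is now [[2]].
Step i=1: Q has 1 at row 1, column 1; remove that cell from P, ejecting 2. So w(1) = 2. P is now [].

So w = 2 1 4 3 5.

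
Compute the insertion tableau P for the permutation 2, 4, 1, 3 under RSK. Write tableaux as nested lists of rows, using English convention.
Insert 2: appended to row 1. P = [[2]].
Insert 4: appended to row 1. P = [[2, 4]].
Insert 1: 1 bumps 2 from row 1; 2 starts row 2. P = [[1, 4], [2]].
Insert 3: 3 bumps 4 from row 1; 4 appends to row 2. P = [[1, 3], [2, 4]].

So P = [[1, 3], [2, 4]].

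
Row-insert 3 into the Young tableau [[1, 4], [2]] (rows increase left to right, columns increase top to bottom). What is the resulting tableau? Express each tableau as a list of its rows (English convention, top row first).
[[1, 3], [2, 4]]

In row 1, 3 replaces 4 (the leftmost entry greater than 3); 4 is bumped to row 2. 4 is appended to row 2. The new tableau is [[1, 3], [2, 4]].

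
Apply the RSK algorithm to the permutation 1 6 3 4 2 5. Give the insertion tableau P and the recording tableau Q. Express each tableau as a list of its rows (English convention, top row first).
Insert each entry of the permutation into P by Schensted row insertion, recording in Q the position of each new cell.

Insert 1: appended to row 1. P = [[1]].
Insert 6: appended to row 1. P = [[1, 6]].
Insert 3: 3 bumps 6 from row 1; 6 starts row 2. P = [[1, 3], [6]].
Insert 4: appended to row 1. P = [[1, 3, 4], [6]].
Insert 2: 2 bumps 3 from row 1; 3 bumps 6 from row 2; 6 starts row 3. P = [[1, 2, 4], [3], [6]].
Insert 5: appended to row 1. P = [[1, 2, 4, 5], [3], [6]].

So P = [[1, 2, 4, 5], [3], [6]], Q = [[1, 2, 4, 6], [3], [5]].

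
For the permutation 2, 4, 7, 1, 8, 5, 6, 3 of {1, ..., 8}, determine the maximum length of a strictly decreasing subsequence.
3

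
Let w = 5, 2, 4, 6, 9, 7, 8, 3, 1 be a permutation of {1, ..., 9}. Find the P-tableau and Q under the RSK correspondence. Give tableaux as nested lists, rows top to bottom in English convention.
P = [[1, 3, 6, 7, 8], [2, 9], [4], [5]], Q = [[1, 3, 4, 5, 7], [2, 6], [8], [9]]

Insert each entry of the permutation into P by Schensted row insertion, recording in Q the position of each new cell.

Insert 5: appended to row 1. P = [[5]].
Insert 2: 2 bumps 5 from row 1; 5 starts row 2. P = [[2], [5]].
Insert 4: appended to row 1. P = [[2, 4], [5]].
Insert 6: appended to row 1. P = [[2, 4, 6], [5]].
Insert 9: appended to row 1. P = [[2, 4, 6, 9], [5]].
Insert 7: 7 bumps 9 from row 1; 9 appends to row 2. P = [[2, 4, 6, 7], [5, 9]].
Insert 8: appended to row 1. P = [[2, 4, 6, 7, 8], [5, 9]].
Insert 3: 3 bumps 4 from row 1; 4 bumps 5 from row 2; 5 starts row 3. P = [[2, 3, 6, 7, 8], [4, 9], [5]].
Insert 1: 1 bumps 2 from row 1; 2 bumps 4 from row 2; 4 bumps 5 from row 3; 5 starts row 4. P = [[1, 3, 6, 7, 8], [2, 9], [4], [5]].

So P = [[1, 3, 6, 7, 8], [2, 9], [4], [5]], Q = [[1, 3, 4, 5, 7], [2, 6], [8], [9]].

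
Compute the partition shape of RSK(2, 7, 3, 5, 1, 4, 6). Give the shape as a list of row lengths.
Row-insert each entry into an empty tableau.

After inserting 2: P = [[2]].
After inserting 7: P = [[2, 7]].
After inserting 3: P = [[2, 3], [7]].
After inserting 5: P = [[2, 3, 5], [7]].
After inserting 1: P = [[1, 3, 5], [2], [7]].
After inserting 4: P = [[1, 3, 4], [2, 5], [7]].
After inserting 6: P = [[1, 3, 4, 6], [2, 5], [7]].

The final insertion tableau P = [[1, 3, 4, 6], [2, 5], [7]] has shape [4, 2, 1].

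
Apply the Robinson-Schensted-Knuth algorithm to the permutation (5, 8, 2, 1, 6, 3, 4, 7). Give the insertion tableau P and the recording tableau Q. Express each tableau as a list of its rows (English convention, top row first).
P = [[1, 3, 4, 7], [2, 6], [5, 8]], Q = [[1, 2, 7, 8], [3, 5], [4, 6]]

Insert each entry of the permutation into P by Schensted row insertion, recording in Q the position of each new cell.

Insert 5: appended to row 1. P = [[5]].
Insert 8: appended to row 1. P = [[5, 8]].
Insert 2: 2 bumps 5 from row 1; 5 starts row 2. P = [[2, 8], [5]].
Insert 1: 1 bumps 2 from row 1; 2 bumps 5 from row 2; 5 starts row 3. P = [[1, 8], [2], [5]].
Insert 6: 6 bumps 8 from row 1; 8 appends to row 2. P = [[1, 6], [2, 8], [5]].
Insert 3: 3 bumps 6 from row 1; 6 bumps 8 from row 2; 8 appends to row 3. P = [[1, 3], [2, 6], [5, 8]].
Insert 4: appended to row 1. P = [[1, 3, 4], [2, 6], [5, 8]].
Insert 7: appended to row 1. P = [[1, 3, 4, 7], [2, 6], [5, 8]].

So P = [[1, 3, 4, 7], [2, 6], [5, 8]], Q = [[1, 2, 7, 8], [3, 5], [4, 6]].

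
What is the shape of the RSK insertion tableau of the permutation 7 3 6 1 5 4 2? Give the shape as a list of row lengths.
[2, 2, 1, 1, 1]

Row-insert each entry into an empty tableau.

After inserting 7: P = [[7]].
After inserting 3: P = [[3], [7]].
After inserting 6: P = [[3, 6], [7]].
After inserting 1: P = [[1, 6], [3], [7]].
After inserting 5: P = [[1, 5], [3, 6], [7]].
After inserting 4: P = [[1, 4], [3, 5], [6], [7]].
After inserting 2: P = [[1, 2], [3, 4], [5], [6], [7]].

The final insertion tableau P = [[1, 2], [3, 4], [5], [6], [7]] has shape [2, 2, 1, 1, 1].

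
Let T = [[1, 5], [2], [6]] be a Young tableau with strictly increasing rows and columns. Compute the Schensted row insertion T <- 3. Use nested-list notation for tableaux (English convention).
[[1, 3], [2, 5], [6]]

In row 1, 3 replaces 5 (the leftmost entry greater than 3); 5 is bumped to row 2. 5 is appended to row 2. The new tableau is [[1, 3], [2, 5], [6]].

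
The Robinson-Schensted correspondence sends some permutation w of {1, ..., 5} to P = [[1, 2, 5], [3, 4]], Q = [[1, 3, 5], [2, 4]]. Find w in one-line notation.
Reverse the RSK construction: for i from n down to 1, find the cell of Q containing i, remove the entry at that cell from P, and reverse-bump it up through P; the value ejected from row 1 is w(i).

Step i=5: Q has 5 at row 1, column 3; remove that cell from P, ejecting 5. So w(5) = 5. P is now [[1, 2], [3, 4]].
Step i=4: Q has 4 at row 2, column 2; remove 4 from row 2 of P and reverse-bump: 4 enters row 1 and ejects 2. So w(4) = 2. P is now [[1, 4], [3]].
Step i=3: Q has 3 at row 1, column 2; remove that cell from P, ejecting 4. So w(3) = 4. P is now [[1], [3]].
Step i=2: Q has 2 at row 2, column 1; remove 3 from row 2 of P and reverse-bump: 3 enters row 1 and ejects 1. So w(2) = 1. P is now [[3]].
Step i=1: Q has 1 at row 1, column 1; remove that cell from P, ejecting 3. So w(1) = 3. P is now [].

So w = 3 1 4 2 5.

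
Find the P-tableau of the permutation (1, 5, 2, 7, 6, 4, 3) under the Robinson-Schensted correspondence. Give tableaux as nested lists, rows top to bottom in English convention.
P = [[1, 2, 3], [4, 6], [5], [7]]

Insert 1: appended to row 1. P = [[1]].
Insert 5: appended to row 1. P = [[1, 5]].
Insert 2: 2 bumps 5 from row 1; 5 starts row 2. P = [[1, 2], [5]].
Insert 7: appended to row 1. P = [[1, 2, 7], [5]].
Insert 6: 6 bumps 7 from row 1; 7 appends to row 2. P = [[1, 2, 6], [5, 7]].
Insert 4: 4 bumps 6 from row 1; 6 bumps 7 from row 2; 7 starts row 3. P = [[1, 2, 4], [5, 6], [7]].
Insert 3: 3 bumps 4 from row 1; 4 bumps 5 from row 2; 5 bumps 7 from row 3; 7 starts row 4. P = [[1, 2, 3], [4, 6], [5], [7]].

So P = [[1, 2, 3], [4, 6], [5], [7]].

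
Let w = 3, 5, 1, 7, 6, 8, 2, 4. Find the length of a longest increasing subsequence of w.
4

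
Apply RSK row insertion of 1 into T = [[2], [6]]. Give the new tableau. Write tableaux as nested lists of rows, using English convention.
[[1], [2], [6]]

In row 1, 1 replaces 2 (the leftmost entry greater than 1); 2 is bumped to row 2. In row 2, 2 replaces 6 (the leftmost entry greater than 2); 6 is bumped to row 3. 6 starts a new row 3. The new tableau is [[1], [2], [6]].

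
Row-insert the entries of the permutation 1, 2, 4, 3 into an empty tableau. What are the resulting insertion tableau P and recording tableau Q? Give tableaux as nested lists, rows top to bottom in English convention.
Insert each entry of the permutation into P by Schensted row insertion, recording in Q the position of each new cell.

After inserting 1: P = [[1]].
After inserting 2: P = [[1, 2]].
After inserting 4: P = [[1, 2, 4]].
After inserting 3: P = [[1, 2, 3], [4]].

So P = [[1, 2, 3], [4]], Q = [[1, 2, 3], [4]].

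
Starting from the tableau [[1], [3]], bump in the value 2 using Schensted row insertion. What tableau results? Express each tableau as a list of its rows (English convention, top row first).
[[1, 2], [3]]

2 is larger than every entry of row 1, so it is appended to row 1. The new tableau is [[1, 2], [3]].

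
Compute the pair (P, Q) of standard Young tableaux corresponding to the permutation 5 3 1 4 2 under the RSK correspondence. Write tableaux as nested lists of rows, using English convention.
P = [[1, 2], [3, 4], [5]], Q = [[1, 4], [2, 5], [3]]

Insert each entry of the permutation into P by Schensted row insertion, recording in Q the position of each new cell.

Insert 5: appended to row 1. P = [[5]].
Insert 3: 3 bumps 5 from row 1; 5 starts row 2. P = [[3], [5]].
Insert 1: 1 bumps 3 from row 1; 3 bumps 5 from row 2; 5 starts row 3. P = [[1], [3], [5]].
Insert 4: appended to row 1. P = [[1, 4], [3], [5]].
Insert 2: 2 bumps 4 from row 1; 4 appends to row 2. P = [[1, 2], [3, 4], [5]].

So P = [[1, 2], [3, 4], [5]], Q = [[1, 4], [2, 5], [3]].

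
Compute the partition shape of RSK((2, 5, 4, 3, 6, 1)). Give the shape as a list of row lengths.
Row-insert each entry into an empty tableau.

After inserting 2: P = [[2]].
After inserting 5: P = [[2, 5]].
After inserting 4: P = [[2, 4], [5]].
After inserting 3: P = [[2, 3], [4], [5]].
After inserting 6: P = [[2, 3, 6], [4], [5]].
After inserting 1: P = [[1, 3, 6], [2], [4], [5]].

The final insertion tableau P = [[1, 3, 6], [2], [4], [5]] has shape [3, 1, 1, 1].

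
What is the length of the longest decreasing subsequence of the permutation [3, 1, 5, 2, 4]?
2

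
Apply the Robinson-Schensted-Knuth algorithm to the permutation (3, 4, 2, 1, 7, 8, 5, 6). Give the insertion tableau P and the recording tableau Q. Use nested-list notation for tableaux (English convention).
Insert each entry of the permutation into P by Schensted row insertion, recording in Q the position of each new cell.

Insert 3: appended to row 1. P = [[3]].
Insert 4: appended to row 1. P = [[3, 4]].
Insert 2: 2 bumps 3 from row 1; 3 starts row 2. P = [[2, 4], [3]].
Insert 1: 1 bumps 2 from row 1; 2 bumps 3 from row 2; 3 starts row 3. P = [[1, 4], [2], [3]].
Insert 7: appended to row 1. P = [[1, 4, 7], [2], [3]].
Insert 8: appended to row 1. P = [[1, 4, 7, 8], [2], [3]].
Insert 5: 5 bumps 7 from row 1; 7 appends to row 2. P = [[1, 4, 5, 8], [2, 7], [3]].
Insert 6: 6 bumps 8 from row 1; 8 appends to row 2. P = [[1, 4, 5, 6], [2, 7, 8], [3]].

So P = [[1, 4, 5, 6], [2, 7, 8], [3]], Q = [[1, 2, 5, 6], [3, 7, 8], [4]].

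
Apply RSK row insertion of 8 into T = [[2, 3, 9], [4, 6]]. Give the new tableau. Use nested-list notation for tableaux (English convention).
[[2, 3, 8], [4, 6, 9]]

In row 1, 8 replaces 9 (the leftmost entry greater than 8); 9 is bumped to row 2. 9 is appended to row 2. The new tableau is [[2, 3, 8], [4, 6, 9]].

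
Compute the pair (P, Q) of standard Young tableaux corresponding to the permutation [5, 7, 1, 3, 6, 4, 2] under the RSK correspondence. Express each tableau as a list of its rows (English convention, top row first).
Insert each entry of the permutation into P by Schensted row insertion, recording in Q the position of each new cell.

Insert 5: appended to row 1. P = [[5]].
Insert 7: appended to row 1. P = [[5, 7]].
Insert 1: 1 bumps 5 from row 1; 5 starts row 2. P = [[1, 7], [5]].
Insert 3: 3 bumps 7 from row 1; 7 appends to row 2. P = [[1, 3], [5, 7]].
Insert 6: appended to row 1. P = [[1, 3, 6], [5, 7]].
Insert 4: 4 bumps 6 from row 1; 6 bumps 7 from row 2; 7 starts row 3. P = [[1, 3, 4], [5, 6], [7]].
Insert 2: 2 bumps 3 from row 1; 3 bumps 5 from row 2; 5 bumps 7 from row 3; 7 starts row 4. P = [[1, 2, 4], [3, 6], [5], [7]].

So P = [[1, 2, 4], [3, 6], [5], [7]], Q = [[1, 2, 5], [3, 4], [6], [7]].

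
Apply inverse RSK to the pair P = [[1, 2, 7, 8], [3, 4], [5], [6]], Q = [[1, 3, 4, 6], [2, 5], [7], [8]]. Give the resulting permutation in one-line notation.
3 1 6 7 5 8 4 2

Reverse RSK: for i = n, n-1, ..., 1, locate i in Q, remove the corresponding corner cell from P, and reverse-bump its entry up through P; the value ejected from row 1 is w(i).

So w = 3 1 6 7 5 8 4 2.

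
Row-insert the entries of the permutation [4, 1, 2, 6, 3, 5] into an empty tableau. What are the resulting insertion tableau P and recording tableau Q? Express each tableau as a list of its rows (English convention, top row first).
P = [[1, 2, 3, 5], [4, 6]], Q = [[1, 3, 4, 6], [2, 5]]

Insert each entry of the permutation into P by Schensted row insertion, recording in Q the position of each new cell.

Insert 4: appended to row 1. P = [[4]], Q = [[1]].
Insert 1: 1 bumps 4 from row 1; 4 starts row 2. P = [[1], [4]], Q = [[1], [2]].
Insert 2: appended to row 1. P = [[1, 2], [4]], Q = [[1, 3], [2]].
Insert 6: appended to row 1. P = [[1, 2, 6], [4]], Q = [[1, 3, 4], [2]].
Insert 3: 3 bumps 6 from row 1; 6 appends to row 2. P = [[1, 2, 3], [4, 6]], Q = [[1, 3, 4], [2, 5]].
Insert 5: appended to row 1. P = [[1, 2, 3, 5], [4, 6]], Q = [[1, 3, 4, 6], [2, 5]].

So P = [[1, 2, 3, 5], [4, 6]], Q = [[1, 3, 4, 6], [2, 5]].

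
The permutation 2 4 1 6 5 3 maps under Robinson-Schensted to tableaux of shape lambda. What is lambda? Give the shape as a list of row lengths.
[3, 2, 1]

Row-insert each entry into an empty tableau.

After inserting 2: P = [[2]].
After inserting 4: P = [[2, 4]].
After inserting 1: P = [[1, 4], [2]].
After inserting 6: P = [[1, 4, 6], [2]].
After inserting 5: P = [[1, 4, 5], [2, 6]].
After inserting 3: P = [[1, 3, 5], [2, 4], [6]].

The final insertion tableau P = [[1, 3, 5], [2, 4], [6]] has shape [3, 2, 1].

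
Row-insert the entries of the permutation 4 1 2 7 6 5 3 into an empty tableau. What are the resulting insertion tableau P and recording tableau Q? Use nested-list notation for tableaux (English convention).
Insert each entry of the permutation into P by Schensted row insertion, recording in Q the position of each new cell.

Insert 4: appended to row 1. P = [[4]].
Insert 1: 1 bumps 4 from row 1; 4 starts row 2. P = [[1], [4]].
Insert 2: appended to row 1. P = [[1, 2], [4]].
Insert 7: appended to row 1. P = [[1, 2, 7], [4]].
Insert 6: 6 bumps 7 from row 1; 7 appends to row 2. P = [[1, 2, 6], [4, 7]].
Insert 5: 5 bumps 6 from row 1; 6 bumps 7 from row 2; 7 starts row 3. P = [[1, 2, 5], [4, 6], [7]].
Insert 3: 3 bumps 5 from row 1; 5 bumps 6 from row 2; 6 bumps 7 from row 3; 7 starts row 4. P = [[1, 2, 3], [4, 5], [6], [7]].

So P = [[1, 2, 3], [4, 5], [6], [7]], Q = [[1, 3, 4], [2, 5], [6], [7]].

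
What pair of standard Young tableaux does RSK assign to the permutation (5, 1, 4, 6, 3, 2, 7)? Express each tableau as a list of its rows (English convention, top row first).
P = [[1, 2, 6, 7], [3], [4], [5]], Q = [[1, 3, 4, 7], [2], [5], [6]]

Insert each entry of the permutation into P by Schensted row insertion, recording in Q the position of each new cell.

Insert 5: appended to row 1. P = [[5]].
Insert 1: 1 bumps 5 from row 1; 5 starts row 2. P = [[1], [5]].
Insert 4: appended to row 1. P = [[1, 4], [5]].
Insert 6: appended to row 1. P = [[1, 4, 6], [5]].
Insert 3: 3 bumps 4 from row 1; 4 bumps 5 from row 2; 5 starts row 3. P = [[1, 3, 6], [4], [5]].
Insert 2: 2 bumps 3 from row 1; 3 bumps 4 from row 2; 4 bumps 5 from row 3; 5 starts row 4. P = [[1, 2, 6], [3], [4], [5]].
Insert 7: appended to row 1. P = [[1, 2, 6, 7], [3], [4], [5]].

So P = [[1, 2, 6, 7], [3], [4], [5]], Q = [[1, 3, 4, 7], [2], [5], [6]].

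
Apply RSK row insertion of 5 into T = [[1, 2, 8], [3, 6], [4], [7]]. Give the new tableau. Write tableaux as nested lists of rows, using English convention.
In row 1, 5 replaces 8 (the leftmost entry greater than 5); 8 is bumped to row 2. 8 is appended to row 2. The new tableau is [[1, 2, 5], [3, 6, 8], [4], [7]].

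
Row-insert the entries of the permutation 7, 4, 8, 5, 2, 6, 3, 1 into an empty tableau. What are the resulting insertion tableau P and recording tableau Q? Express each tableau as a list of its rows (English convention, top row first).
P = [[1, 3, 6], [2, 5], [4, 8], [7]], Q = [[1, 3, 6], [2, 4], [5, 7], [8]]

Insert each entry of the permutation into P by Schensted row insertion, recording in Q the position of each new cell.

Insert 7: appended to row 1. P = [[7]].
Insert 4: 4 bumps 7 from row 1; 7 starts row 2. P = [[4], [7]].
Insert 8: appended to row 1. P = [[4, 8], [7]].
Insert 5: 5 bumps 8 from row 1; 8 appends to row 2. P = [[4, 5], [7, 8]].
Insert 2: 2 bumps 4 from row 1; 4 bumps 7 from row 2; 7 starts row 3. P = [[2, 5], [4, 8], [7]].
Insert 6: appended to row 1. P = [[2, 5, 6], [4, 8], [7]].
Insert 3: 3 bumps 5 from row 1; 5 bumps 8 from row 2; 8 appends to row 3. P = [[2, 3, 6], [4, 5], [7, 8]].
Insert 1: 1 bumps 2 from row 1; 2 bumps 4 from row 2; 4 bumps 7 from row 3; 7 starts row 4. P = [[1, 3, 6], [2, 5], [4, 8], [7]].

So P = [[1, 3, 6], [2, 5], [4, 8], [7]], Q = [[1, 3, 6], [2, 4], [5, 7], [8]].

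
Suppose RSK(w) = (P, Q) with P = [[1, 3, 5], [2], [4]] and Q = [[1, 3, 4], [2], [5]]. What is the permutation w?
Reverse the RSK construction: for i from n down to 1, find the cell of Q containing i, remove the entry at that cell from P, and reverse-bump it up through P; the value ejected from row 1 is w(i).

Step i=5: Q has 5 at row 3, column 1; remove 4 from row 3 of P and reverse-bump: 4 enters row 2 and ejects 2; 2 enters row 1 and ejects 1. So w(5) = 1. P is now [[2, 3, 5], [4]].
Step i=4: Q has 4 at row 1, column 3; remove that cell from P, ejecting 5. So w(4) = 5. P is now [[2, 3], [4]].
Step i=3: Q has 3 at row 1, column 2; remove that cell from P, ejecting 3. So w(3) = 3. P is now [[2], [4]].
Step i=2: Q has 2 at row 2, column 1; remove 4 from row 2 of P and reverse-bump: 4 enters row 1 and ejects 2. So w(2) = 2. P is now [[4]].
Step i=1: Q has 1 at row 1, column 1; remove that cell from P, ejecting 4. So w(1) = 4. P is now [].

So w = 4 2 3 5 1.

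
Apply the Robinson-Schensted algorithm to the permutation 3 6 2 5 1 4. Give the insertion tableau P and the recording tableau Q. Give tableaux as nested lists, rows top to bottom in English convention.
P = [[1, 4], [2, 5], [3, 6]], Q = [[1, 2], [3, 4], [5, 6]]

Insert each entry of the permutation into P by Schensted row insertion, recording in Q the position of each new cell.

Insert 3: appended to row 1. P = [[3]].
Insert 6: appended to row 1. P = [[3, 6]].
Insert 2: 2 bumps 3 from row 1; 3 starts row 2. P = [[2, 6], [3]].
Insert 5: 5 bumps 6 from row 1; 6 appends to row 2. P = [[2, 5], [3, 6]].
Insert 1: 1 bumps 2 from row 1; 2 bumps 3 from row 2; 3 starts row 3. P = [[1, 5], [2, 6], [3]].
Insert 4: 4 bumps 5 from row 1; 5 bumps 6 from row 2; 6 appends to row 3. P = [[1, 4], [2, 5], [3, 6]].

So P = [[1, 4], [2, 5], [3, 6]], Q = [[1, 2], [3, 4], [5, 6]].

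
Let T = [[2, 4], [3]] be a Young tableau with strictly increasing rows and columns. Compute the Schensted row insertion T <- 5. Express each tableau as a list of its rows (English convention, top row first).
5 is larger than every entry of row 1, so it is appended to row 1. The new tableau is [[2, 4, 5], [3]].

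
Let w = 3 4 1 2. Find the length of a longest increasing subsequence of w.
2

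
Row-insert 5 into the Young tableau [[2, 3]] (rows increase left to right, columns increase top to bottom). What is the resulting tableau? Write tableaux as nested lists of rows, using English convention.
5 is larger than every entry of row 1, so it is appended to row 1. The new tableau is [[2, 3, 5]].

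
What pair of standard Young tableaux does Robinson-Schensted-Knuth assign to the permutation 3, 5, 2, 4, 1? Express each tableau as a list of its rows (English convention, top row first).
Insert each entry of the permutation into P by Schensted row insertion, recording in Q the position of each new cell.

Insert 3: appended to row 1. P = [[3]].
Insert 5: appended to row 1. P = [[3, 5]].
Insert 2: 2 bumps 3 from row 1; 3 starts row 2. P = [[2, 5], [3]].
Insert 4: 4 bumps 5 from row 1; 5 appends to row 2. P = [[2, 4], [3, 5]].
Insert 1: 1 bumps 2 from row 1; 2 bumps 3 from row 2; 3 starts row 3. P = [[1, 4], [2, 5], [3]].

So P = [[1, 4], [2, 5], [3]], Q = [[1, 2], [3, 4], [5]].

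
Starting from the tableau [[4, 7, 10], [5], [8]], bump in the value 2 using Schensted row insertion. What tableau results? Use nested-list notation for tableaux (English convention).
In row 1, 2 replaces 4 (the leftmost entry greater than 2); 4 is bumped to row 2. In row 2, 4 replaces 5 (the leftmost entry greater than 4); 5 is bumped to row 3. In row 3, 5 replaces 8 (the leftmost entry greater than 5); 8 is bumped to row 4. 8 starts a new row 4. The new tableau is [[2, 7, 10], [4], [5], [8]].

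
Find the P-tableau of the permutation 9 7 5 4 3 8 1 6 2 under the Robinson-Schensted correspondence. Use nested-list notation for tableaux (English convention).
Insert 9: appended to row 1. P = [[9]].
Insert 7: 7 bumps 9 from row 1; 9 starts row 2. P = [[7], [9]].
Insert 5: 5 bumps 7 from row 1; 7 bumps 9 from row 2; 9 starts row 3. P = [[5], [7], [9]].
Insert 4: 4 bumps 5 from row 1; 5 bumps 7 from row 2; 7 bumps 9 from row 3; 9 starts row 4. P = [[4], [5], [7], [9]].
Insert 3: 3 bumps 4 from row 1; 4 bumps 5 from row 2; 5 bumps 7 from row 3; 7 bumps 9 from row 4; 9 starts row 5. P = [[3], [4], [5], [7], [9]].
Insert 8: appended to row 1. P = [[3, 8], [4], [5], [7], [9]].
Insert 1: 1 bumps 3 from row 1; 3 bumps 4 from row 2; 4 bumps 5 from row 3; 5 bumps 7 from row 4; 7 bumps 9 from row 5; 9 starts row 6. P = [[1, 8], [3], [4], [5], [7], [9]].
Insert 6: 6 bumps 8 from row 1; 8 appends to row 2. P = [[1, 6], [3, 8], [4], [5], [7], [9]].
Insert 2: 2 bumps 6 from row 1; 6 bumps 8 from row 2; 8 appends to row 3. P = [[1, 2], [3, 6], [4, 8], [5], [7], [9]].

So P = [[1, 2], [3, 6], [4, 8], [5], [7], [9]].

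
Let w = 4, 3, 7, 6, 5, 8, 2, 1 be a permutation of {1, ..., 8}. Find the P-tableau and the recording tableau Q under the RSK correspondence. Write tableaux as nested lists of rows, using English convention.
Insert each entry of the permutation into P by Schensted row insertion, recording in Q the position of each new cell.

Insert 4: appended to row 1. P = [[4]].
Insert 3: 3 bumps 4 from row 1; 4 starts row 2. P = [[3], [4]].
Insert 7: appended to row 1. P = [[3, 7], [4]].
Insert 6: 6 bumps 7 from row 1; 7 appends to row 2. P = [[3, 6], [4, 7]].
Insert 5: 5 bumps 6 from row 1; 6 bumps 7 from row 2; 7 starts row 3. P = [[3, 5], [4, 6], [7]].
Insert 8: appended to row 1. P = [[3, 5, 8], [4, 6], [7]].
Insert 2: 2 bumps 3 from row 1; 3 bumps 4 from row 2; 4 bumps 7 from row 3; 7 starts row 4. P = [[2, 5, 8], [3, 6], [4], [7]].
Insert 1: 1 bumps 2 from row 1; 2 bumps 3 from row 2; 3 bumps 4 from row 3; 4 bumps 7 from row 4; 7 starts row 5. P = [[1, 5, 8], [2, 6], [3], [4], [7]].

So P = [[1, 5, 8], [2, 6], [3], [4], [7]], Q = [[1, 3, 6], [2, 4], [5], [7], [8]].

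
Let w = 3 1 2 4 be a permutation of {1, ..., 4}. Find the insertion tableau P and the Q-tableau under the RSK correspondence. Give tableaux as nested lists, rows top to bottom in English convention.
Insert each entry of the permutation into P by Schensted row insertion, recording in Q the position of each new cell.

Insert 3: appended to row 1. P = [[3]].
Insert 1: 1 bumps 3 from row 1; 3 starts row 2. P = [[1], [3]].
Insert 2: appended to row 1. P = [[1, 2], [3]].
Insert 4: appended to row 1. P = [[1, 2, 4], [3]].

So P = [[1, 2, 4], [3]], Q = [[1, 3, 4], [2]].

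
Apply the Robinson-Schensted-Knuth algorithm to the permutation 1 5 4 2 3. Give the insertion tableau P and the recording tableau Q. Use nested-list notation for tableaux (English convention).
P = [[1, 2, 3], [4], [5]], Q = [[1, 2, 5], [3], [4]]

Insert each entry of the permutation into P by Schensted row insertion, recording in Q the position of each new cell.

Insert 1: appended to row 1. P = [[1]].
Insert 5: appended to row 1. P = [[1, 5]].
Insert 4: 4 bumps 5 from row 1; 5 starts row 2. P = [[1, 4], [5]].
Insert 2: 2 bumps 4 from row 1; 4 bumps 5 from row 2; 5 starts row 3. P = [[1, 2], [4], [5]].
Insert 3: appended to row 1. P = [[1, 2, 3], [4], [5]].

So P = [[1, 2, 3], [4], [5]], Q = [[1, 2, 5], [3], [4]].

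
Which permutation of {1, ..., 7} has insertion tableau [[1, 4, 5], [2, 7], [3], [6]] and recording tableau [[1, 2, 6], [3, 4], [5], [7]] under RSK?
Reverse the RSK construction: for i from n down to 1, find the cell of Q containing i, remove the entry at that cell from P, and reverse-bump it up through P; the value ejected from row 1 is w(i).

Step i=7: Q has 7 at row 4, column 1; remove 6 from row 4 of P and reverse-bump: 6 enters row 3 and ejects 3; 3 enters row 2 and ejects 2; 2 enters row 1 and ejects 1. So w(7) = 1. P is now [[2, 4, 5], [3, 7], [6]].
Step i=6: Q has 6 at row 1, column 3; remove that cell from P, ejecting 5. So w(6) = 5. P is now [[2, 4], [3, 7], [6]].
Step i=5: Q has 5 at row 3, column 1; remove 6 from row 3 of P and reverse-bump: 6 enters row 2 and ejects 3; 3 enters row 1 and ejects 2. So w(5) = 2. P is now [[3, 4], [6, 7]].
Step i=4: Q has 4 at row 2, column 2; remove 7 from row 2 of P and reverse-bump: 7 enters row 1 and ejects 4. So w(4) = 4. P is now [[3, 7], [6]].
Step i=3: Q has 3 at row 2, column 1; remove 6 from row 2 of P and reverse-bump: 6 enters row 1 and ejects 3. So w(3) = 3. P is now [[6, 7]].
Step i=2: Q has 2 at row 1, column 2; remove that cell from P, ejecting 7. So w(2) = 7. P is now [[6]].
Step i=1: Q has 1 at row 1, column 1; remove that cell from P, ejecting 6. So w(1) = 6. P is now [].

So w = 6 7 3 4 2 5 1.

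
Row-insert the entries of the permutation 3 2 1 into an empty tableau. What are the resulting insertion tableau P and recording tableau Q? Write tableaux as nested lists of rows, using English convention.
Insert each entry of the permutation into P by Schensted row insertion, recording in Q the position of each new cell.

After inserting 3: P = [[3]].
After inserting 2: P = [[2], [3]].
After inserting 1: P = [[1], [2], [3]].

So P = [[1], [2], [3]], Q = [[1], [2], [3]].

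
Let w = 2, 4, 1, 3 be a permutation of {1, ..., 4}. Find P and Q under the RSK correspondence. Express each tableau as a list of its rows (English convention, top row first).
P = [[1, 3], [2, 4]], Q = [[1, 2], [3, 4]]

Insert each entry of the permutation into P by Schensted row insertion, recording in Q the position of each new cell.

After inserting 2: P = [[2]].
After inserting 4: P = [[2, 4]].
After inserting 1: P = [[1, 4], [2]].
After inserting 3: P = [[1, 3], [2, 4]].

So P = [[1, 3], [2, 4]], Q = [[1, 2], [3, 4]].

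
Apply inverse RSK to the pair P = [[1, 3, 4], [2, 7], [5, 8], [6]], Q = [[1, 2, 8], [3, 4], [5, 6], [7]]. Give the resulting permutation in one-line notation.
6 8 5 7 2 3 1 4

Reverse RSK: for i = n, n-1, ..., 1, locate i in Q, remove the corresponding corner cell from P, and reverse-bump its entry up through P; the value ejected from row 1 is w(i).

So w = 6 8 5 7 2 3 1 4.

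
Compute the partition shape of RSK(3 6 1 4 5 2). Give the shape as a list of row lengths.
[3, 2, 1]

Row-insert each entry into an empty tableau.

After inserting 3: P = [[3]].
After inserting 6: P = [[3, 6]].
After inserting 1: P = [[1, 6], [3]].
After inserting 4: P = [[1, 4], [3, 6]].
After inserting 5: P = [[1, 4, 5], [3, 6]].
After inserting 2: P = [[1, 2, 5], [3, 4], [6]].

The final insertion tableau P = [[1, 2, 5], [3, 4], [6]] has shape [3, 2, 1].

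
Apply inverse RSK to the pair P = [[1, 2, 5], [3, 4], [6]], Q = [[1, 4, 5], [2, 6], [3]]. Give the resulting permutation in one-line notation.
6 3 1 4 5 2

Reverse the RSK construction: for i from n down to 1, find the cell of Q containing i, remove the entry at that cell from P, and reverse-bump it up through P; the value ejected from row 1 is w(i).

Step i=6: Q has 6 at row 2, column 2; remove 4 from row 2 of P and reverse-bump: 4 enters row 1 and ejects 2. So w(6) = 2. P is now [[1, 4, 5], [3], [6]].
Step i=5: Q has 5 at row 1, column 3; remove that cell from P, ejecting 5. So w(5) = 5. P is now [[1, 4], [3], [6]].
Step i=4: Q has 4 at row 1, column 2; remove that cell from P, ejecting 4. So w(4) = 4. P is now [[1], [3], [6]].
Step i=3: Q has 3 at row 3, column 1; remove 6 from row 3 of P and reverse-bump: 6 enters row 2 and ejects 3; 3 enters row 1 and ejects 1. So w(3) = 1. P is now [[3], [6]].
Step i=2: Q has 2 at row 2, column 1; remove 6 from row 2 of P and reverse-bump: 6 enters row 1 and ejects 3. So w(2) = 3. P is now [[6]].
Step i=1: Q has 1 at row 1, column 1; remove that cell from P, ejecting 6. So w(1) = 6. P is now [].

So w = 6 3 1 4 5 2.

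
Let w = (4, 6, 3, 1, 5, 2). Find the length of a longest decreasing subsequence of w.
3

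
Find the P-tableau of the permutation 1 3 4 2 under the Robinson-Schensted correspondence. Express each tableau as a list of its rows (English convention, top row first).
P = [[1, 2, 4], [3]]

After inserting 1: P = [[1]].
After inserting 3: P = [[1, 3]].
After inserting 4: P = [[1, 3, 4]].
After inserting 2: P = [[1, 2, 4], [3]].

So P = [[1, 2, 4], [3]].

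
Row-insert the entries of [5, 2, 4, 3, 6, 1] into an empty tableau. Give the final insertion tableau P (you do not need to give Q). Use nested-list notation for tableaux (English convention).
After inserting 5: P = [[5]].
After inserting 2: P = [[2], [5]].
After inserting 4: P = [[2, 4], [5]].
After inserting 3: P = [[2, 3], [4], [5]].
After inserting 6: P = [[2, 3, 6], [4], [5]].
After inserting 1: P = [[1, 3, 6], [2], [4], [5]].

So P = [[1, 3, 6], [2], [4], [5]].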